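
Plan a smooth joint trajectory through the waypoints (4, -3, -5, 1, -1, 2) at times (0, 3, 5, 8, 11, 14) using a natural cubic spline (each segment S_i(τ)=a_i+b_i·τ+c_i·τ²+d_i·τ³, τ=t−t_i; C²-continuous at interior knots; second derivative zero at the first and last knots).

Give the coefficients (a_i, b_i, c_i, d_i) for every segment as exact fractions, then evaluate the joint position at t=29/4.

  seg 0: a=4 b=-137/55 c=0 d=26/1485
  seg 1: a=-3 b=-111/55 c=26/165 d=29/165
  seg 2: a=-5 b=119/165 c=40/33 d=-389/1485
  seg 3: a=1 b=152/165 c=-63/55 d=61/297
  seg 4: a=-1 b=-67/165 c=116/165 d=-116/1485
S(29/4) = -791/3520

Δ: Δ0=-7/3, Δ1=-1, Δ2=2, Δ3=-2/3, Δ4=1
row 1: diag=10, rhs=8; c'=1/5, d'=4/5
row 2: denom=10−2·1/5=48/5; d'=(18−2·4/5)/(48/5)=41/24
row 3: denom=12−3·5/16=177/16; d'=(-16−3·41/24)/(177/16)=-338/177
row 4: denom=12−3·16/59=660/59; d'=(10−3·-338/177)/(660/59)=232/165
back: M4=232/165
back: M3=-338/177−16/59·232/165=-126/55
back: M2=41/24−5/16·-126/55=80/33
back: M1=4/5−1/5·80/33=52/165
M: M0=0, M1=52/165, M2=80/33, M3=-126/55, M4=232/165, M5=0
seg 0: a=4, c=M0/2=0, d=(M1−M0)/(6·3)=26/1485, b=Δ0−h0·(2M0+M1)/6=-137/55
seg 1: a=-3, c=M1/2=26/165, d=(M2−M1)/(6·2)=29/165, b=Δ1−h1·(2M1+M2)/6=-111/55
seg 2: a=-5, c=M2/2=40/33, d=(M3−M2)/(6·3)=-389/1485, b=Δ2−h2·(2M2+M3)/6=119/165
seg 3: a=1, c=M3/2=-63/55, d=(M4−M3)/(6·3)=61/297, b=Δ3−h3·(2M3+M4)/6=152/165
seg 4: a=-1, c=M4/2=116/165, d=(M5−M4)/(6·3)=-116/1485, b=Δ4−h4·(2M4+M5)/6=-67/165
t_q=29/4 → seg 2, τ=9/4; S=-5+119/165·τ+40/33·τ²+-389/1485·τ³=-791/3520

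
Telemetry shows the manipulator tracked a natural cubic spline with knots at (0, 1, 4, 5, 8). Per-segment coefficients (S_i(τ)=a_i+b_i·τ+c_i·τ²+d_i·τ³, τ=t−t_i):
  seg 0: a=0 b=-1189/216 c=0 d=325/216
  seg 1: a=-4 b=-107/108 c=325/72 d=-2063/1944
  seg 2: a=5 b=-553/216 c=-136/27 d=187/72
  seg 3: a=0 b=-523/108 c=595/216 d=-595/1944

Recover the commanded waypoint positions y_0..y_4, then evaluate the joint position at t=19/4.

y_0=0 y_1=-4 y_2=5 y_3=0 y_4=2
S(19/4) = 6185/4608

y_0 = S_0(0) = a_0 = 0
y_1 = S_1(0) = a_1 = -4
y_2 = S_2(0) = a_2 = 5
y_3 = S_3(0) = a_3 = 0
y_4 = S_3(3) = 2
t_q=19/4 is in segment 2 (τ=3/4); S_2(τ)=6185/4608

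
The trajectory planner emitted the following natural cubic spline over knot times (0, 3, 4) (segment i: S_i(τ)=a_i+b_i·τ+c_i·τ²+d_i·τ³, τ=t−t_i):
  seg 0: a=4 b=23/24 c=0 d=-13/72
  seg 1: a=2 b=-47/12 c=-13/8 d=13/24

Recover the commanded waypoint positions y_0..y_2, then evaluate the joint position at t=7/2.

y_0=4 y_1=2 y_2=-3
S(7/2) = -19/64

y_0 = S_0(0) = a_0 = 4
y_1 = S_1(0) = a_1 = 2
y_2 = S_1(1) = -3
t_q=7/2 is in segment 1 (τ=1/2); S_1(τ)=-19/64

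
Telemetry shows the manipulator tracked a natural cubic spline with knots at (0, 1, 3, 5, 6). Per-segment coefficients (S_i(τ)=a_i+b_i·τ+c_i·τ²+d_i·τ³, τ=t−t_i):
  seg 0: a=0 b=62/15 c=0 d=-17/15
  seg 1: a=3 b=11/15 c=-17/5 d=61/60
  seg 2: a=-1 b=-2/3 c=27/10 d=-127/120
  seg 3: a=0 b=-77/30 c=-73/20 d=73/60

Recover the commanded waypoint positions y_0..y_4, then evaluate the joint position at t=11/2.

y_0=0 y_1=3 y_2=-1 y_3=0 y_4=-5
S(11/2) = -327/160

y_0 = S_0(0) = a_0 = 0
y_1 = S_1(0) = a_1 = 3
y_2 = S_2(0) = a_2 = -1
y_3 = S_3(0) = a_3 = 0
y_4 = S_3(1) = -5
t_q=11/2 is in segment 3 (τ=1/2); S_3(τ)=-327/160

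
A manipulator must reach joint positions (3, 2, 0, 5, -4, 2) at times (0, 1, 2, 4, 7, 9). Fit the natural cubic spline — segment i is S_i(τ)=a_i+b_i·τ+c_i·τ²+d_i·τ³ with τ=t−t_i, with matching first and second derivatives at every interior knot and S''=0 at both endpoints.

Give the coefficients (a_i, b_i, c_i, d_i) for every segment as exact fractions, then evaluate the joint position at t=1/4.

  seg 0: a=3 b=-1743/3866 c=0 d=-2123/3866
  seg 1: a=2 b=-4056/1933 c=-6369/3866 d=6749/3866
  seg 2: a=0 b=-603/3866 c=6939/1933 d=-2186/1933
  seg 3: a=5 b=2445/3866 c=-6177/1933 d=7673/11598
  seg 4: a=-4 b=-1311/1933 c=10665/3866 d=-3555/7732
S(1/4) = 712261/247424

Δ: Δ0=-1, Δ1=-2, Δ2=5/2, Δ3=-3, Δ4=3
row 1: diag=4, rhs=-6; c'=1/4, d'=-3/2
row 2: denom=6−1·1/4=23/4; d'=(27−1·-3/2)/(23/4)=114/23
row 3: denom=10−2·8/23=214/23; d'=(-33−2·114/23)/(214/23)=-987/214
row 4: denom=10−3·69/214=1933/214; d'=(36−3·-987/214)/(1933/214)=10665/1933
back: M4=10665/1933
back: M3=-987/214−69/214·10665/1933=-12354/1933
back: M2=114/23−8/23·-12354/1933=13878/1933
back: M1=-3/2−1/4·13878/1933=-6369/1933
M: M0=0, M1=-6369/1933, M2=13878/1933, M3=-12354/1933, M4=10665/1933, M5=0
seg 0: a=3, c=M0/2=0, d=(M1−M0)/(6·1)=-2123/3866, b=Δ0−h0·(2M0+M1)/6=-1743/3866
seg 1: a=2, c=M1/2=-6369/3866, d=(M2−M1)/(6·1)=6749/3866, b=Δ1−h1·(2M1+M2)/6=-4056/1933
seg 2: a=0, c=M2/2=6939/1933, d=(M3−M2)/(6·2)=-2186/1933, b=Δ2−h2·(2M2+M3)/6=-603/3866
seg 3: a=5, c=M3/2=-6177/1933, d=(M4−M3)/(6·3)=7673/11598, b=Δ3−h3·(2M3+M4)/6=2445/3866
seg 4: a=-4, c=M4/2=10665/3866, d=(M5−M4)/(6·2)=-3555/7732, b=Δ4−h4·(2M4+M5)/6=-1311/1933
t_q=1/4 → seg 0, τ=1/4; S=3+-1743/3866·τ+0·τ²+-2123/3866·τ³=712261/247424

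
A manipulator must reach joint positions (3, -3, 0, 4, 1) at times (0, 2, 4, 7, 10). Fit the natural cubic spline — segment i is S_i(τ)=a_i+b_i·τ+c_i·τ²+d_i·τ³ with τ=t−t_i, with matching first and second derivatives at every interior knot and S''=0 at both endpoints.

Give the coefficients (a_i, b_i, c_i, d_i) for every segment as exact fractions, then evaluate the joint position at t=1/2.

  seg 0: a=3 b=-3499/840 c=0 d=979/3360
  seg 1: a=-3 b=-281/420 c=979/560 d=-223/672
  seg 2: a=0 b=281/120 c=-17/70 d=-47/1512
  seg 3: a=4 b=19/420 c=-439/840 d=439/7560
S(1/2) = 1709/1792

Δ: Δ0=-3, Δ1=3/2, Δ2=4/3, Δ3=-1
row 1: diag=8, rhs=27; c'=1/4, d'=27/8
row 2: denom=10−2·1/4=19/2; d'=(-1−2·27/8)/(19/2)=-31/38
row 3: denom=12−3·6/19=210/19; d'=(-14−3·-31/38)/(210/19)=-439/420
back: M3=-439/420
back: M2=-31/38−6/19·-439/420=-17/35
back: M1=27/8−1/4·-17/35=979/280
M: M0=0, M1=979/280, M2=-17/35, M3=-439/420, M4=0
seg 0: a=3, c=M0/2=0, d=(M1−M0)/(6·2)=979/3360, b=Δ0−h0·(2M0+M1)/6=-3499/840
seg 1: a=-3, c=M1/2=979/560, d=(M2−M1)/(6·2)=-223/672, b=Δ1−h1·(2M1+M2)/6=-281/420
seg 2: a=0, c=M2/2=-17/70, d=(M3−M2)/(6·3)=-47/1512, b=Δ2−h2·(2M2+M3)/6=281/120
seg 3: a=4, c=M3/2=-439/840, d=(M4−M3)/(6·3)=439/7560, b=Δ3−h3·(2M3+M4)/6=19/420
t_q=1/2 → seg 0, τ=1/2; S=3+-3499/840·τ+0·τ²+979/3360·τ³=1709/1792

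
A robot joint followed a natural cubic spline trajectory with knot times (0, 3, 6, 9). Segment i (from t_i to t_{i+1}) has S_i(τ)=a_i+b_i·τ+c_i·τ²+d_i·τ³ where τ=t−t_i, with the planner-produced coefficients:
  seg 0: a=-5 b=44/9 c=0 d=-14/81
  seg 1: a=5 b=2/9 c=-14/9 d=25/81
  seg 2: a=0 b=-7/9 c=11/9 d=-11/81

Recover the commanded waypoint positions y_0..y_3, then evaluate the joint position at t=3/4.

y_0=-5 y_1=5 y_2=0 y_3=5
S(3/4) = -45/32

y_0 = S_0(0) = a_0 = -5
y_1 = S_1(0) = a_1 = 5
y_2 = S_2(0) = a_2 = 0
y_3 = S_2(3) = 5
t_q=3/4 is in segment 0 (τ=3/4); S_0(τ)=-45/32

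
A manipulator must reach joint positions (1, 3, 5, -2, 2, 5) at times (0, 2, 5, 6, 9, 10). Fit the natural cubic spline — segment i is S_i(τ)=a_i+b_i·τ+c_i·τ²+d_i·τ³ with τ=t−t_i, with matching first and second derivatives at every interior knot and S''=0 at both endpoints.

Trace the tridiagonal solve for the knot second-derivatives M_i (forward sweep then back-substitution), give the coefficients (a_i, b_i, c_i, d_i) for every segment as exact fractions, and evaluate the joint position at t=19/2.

  seg 0: a=1 b=1213/3825 c=0 d=653/3825
  seg 1: a=3 b=9049/3825 c=1306/1275 d=-18253/34425
  seg 2: a=5 b=-1306/225 c=-2867/765 d=3254/1275
  seg 3: a=-2 b=-21586/3825 c=14951/3825 d=-18167/34425
  seg 4: a=2 b=13619/3825 c=-1072/1275 d=1072/3825
S(19/2) = 9193/2550

Δ: Δ0=1, Δ1=2/3, Δ2=-7, Δ3=4/3, Δ4=3
row 1: diag=10, rhs=-2; c'=3/10, d'=-1/5
row 2: denom=8−3·3/10=71/10; d'=(-46−3·-1/5)/(71/10)=-454/71
row 3: denom=8−1·10/71=558/71; d'=(50−1·-454/71)/(558/71)=2002/279
row 4: denom=8−3·71/186=425/62; d'=(10−3·2002/279)/(425/62)=-2144/1275
back: M4=-2144/1275
back: M3=2002/279−71/186·-2144/1275=29902/3825
back: M2=-454/71−10/71·29902/3825=-5734/765
back: M1=-1/5−3/10·-5734/765=2612/1275
M: M0=0, M1=2612/1275, M2=-5734/765, M3=29902/3825, M4=-2144/1275, M5=0
seg 0: a=1, c=M0/2=0, d=(M1−M0)/(6·2)=653/3825, b=Δ0−h0·(2M0+M1)/6=1213/3825
seg 1: a=3, c=M1/2=1306/1275, d=(M2−M1)/(6·3)=-18253/34425, b=Δ1−h1·(2M1+M2)/6=9049/3825
seg 2: a=5, c=M2/2=-2867/765, d=(M3−M2)/(6·1)=3254/1275, b=Δ2−h2·(2M2+M3)/6=-1306/225
seg 3: a=-2, c=M3/2=14951/3825, d=(M4−M3)/(6·3)=-18167/34425, b=Δ3−h3·(2M3+M4)/6=-21586/3825
seg 4: a=2, c=M4/2=-1072/1275, d=(M5−M4)/(6·1)=1072/3825, b=Δ4−h4·(2M4+M5)/6=13619/3825
t_q=19/2 → seg 4, τ=1/2; S=2+13619/3825·τ+-1072/1275·τ²+1072/3825·τ³=9193/2550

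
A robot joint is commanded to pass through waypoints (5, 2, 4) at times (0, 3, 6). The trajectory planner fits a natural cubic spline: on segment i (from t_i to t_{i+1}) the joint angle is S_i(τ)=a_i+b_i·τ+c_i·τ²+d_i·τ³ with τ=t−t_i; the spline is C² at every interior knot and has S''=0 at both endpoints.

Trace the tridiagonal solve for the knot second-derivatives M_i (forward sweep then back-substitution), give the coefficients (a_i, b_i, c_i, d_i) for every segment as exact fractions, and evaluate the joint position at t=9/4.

Δ: Δ0=-1, Δ1=2/3
row 1: diag=12, rhs=10; c'=1/4, d'=5/6
back: M1=5/6
M: M0=0, M1=5/6, M2=0
seg 0: a=5, c=M0/2=0, d=(M1−M0)/(6·3)=5/108, b=Δ0−h0·(2M0+M1)/6=-17/12
seg 1: a=2, c=M1/2=5/12, d=(M2−M1)/(6·3)=-5/108, b=Δ1−h1·(2M1+M2)/6=-1/6
t_q=9/4 → seg 0, τ=9/4; S=5+-17/12·τ+0·τ²+5/108·τ³=599/256

  seg 0: a=5 b=-17/12 c=0 d=5/108
  seg 1: a=2 b=-1/6 c=5/12 d=-5/108
S(9/4) = 599/256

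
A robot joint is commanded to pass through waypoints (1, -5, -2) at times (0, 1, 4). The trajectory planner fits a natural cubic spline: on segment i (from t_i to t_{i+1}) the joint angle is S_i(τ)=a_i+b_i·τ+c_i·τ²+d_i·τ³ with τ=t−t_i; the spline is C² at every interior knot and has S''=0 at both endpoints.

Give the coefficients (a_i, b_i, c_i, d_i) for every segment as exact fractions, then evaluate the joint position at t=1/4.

  seg 0: a=1 b=-55/8 c=0 d=7/8
  seg 1: a=-5 b=-17/4 c=21/8 d=-7/24
S(1/4) = -361/512

Δ: Δ0=-6, Δ1=1
row 1: diag=8, rhs=42; c'=3/8, d'=21/4
back: M1=21/4
M: M0=0, M1=21/4, M2=0
seg 0: a=1, c=M0/2=0, d=(M1−M0)/(6·1)=7/8, b=Δ0−h0·(2M0+M1)/6=-55/8
seg 1: a=-5, c=M1/2=21/8, d=(M2−M1)/(6·3)=-7/24, b=Δ1−h1·(2M1+M2)/6=-17/4
t_q=1/4 → seg 0, τ=1/4; S=1+-55/8·τ+0·τ²+7/8·τ³=-361/512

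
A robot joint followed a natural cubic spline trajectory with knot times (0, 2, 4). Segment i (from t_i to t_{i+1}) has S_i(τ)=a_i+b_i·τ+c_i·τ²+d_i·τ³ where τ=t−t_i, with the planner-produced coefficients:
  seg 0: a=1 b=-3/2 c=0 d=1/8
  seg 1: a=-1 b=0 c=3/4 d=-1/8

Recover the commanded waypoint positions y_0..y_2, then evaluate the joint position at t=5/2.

y_0 = S_0(0) = a_0 = 1
y_1 = S_1(0) = a_1 = -1
y_2 = S_1(2) = 1
t_q=5/2 is in segment 1 (τ=1/2); S_1(τ)=-53/64

y_0=1 y_1=-1 y_2=1
S(5/2) = -53/64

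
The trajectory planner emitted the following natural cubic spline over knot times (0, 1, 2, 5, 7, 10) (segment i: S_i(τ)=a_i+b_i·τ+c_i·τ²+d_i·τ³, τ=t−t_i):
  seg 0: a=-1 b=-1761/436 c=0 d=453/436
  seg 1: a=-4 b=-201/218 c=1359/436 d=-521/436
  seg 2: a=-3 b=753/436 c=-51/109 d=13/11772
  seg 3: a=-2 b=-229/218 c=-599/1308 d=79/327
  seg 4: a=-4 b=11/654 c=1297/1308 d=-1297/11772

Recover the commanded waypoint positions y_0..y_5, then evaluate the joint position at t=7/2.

y_0 = S_0(0) = a_0 = -1
y_1 = S_1(0) = a_1 = -4
y_2 = S_2(0) = a_2 = -3
y_3 = S_3(0) = a_3 = -2
y_4 = S_4(0) = a_4 = -4
y_5 = S_4(3) = 2
t_q=7/2 is in segment 2 (τ=3/2); S_2(τ)=-5087/3488

y_0=-1 y_1=-4 y_2=-3 y_3=-2 y_4=-4 y_5=2
S(7/2) = -5087/3488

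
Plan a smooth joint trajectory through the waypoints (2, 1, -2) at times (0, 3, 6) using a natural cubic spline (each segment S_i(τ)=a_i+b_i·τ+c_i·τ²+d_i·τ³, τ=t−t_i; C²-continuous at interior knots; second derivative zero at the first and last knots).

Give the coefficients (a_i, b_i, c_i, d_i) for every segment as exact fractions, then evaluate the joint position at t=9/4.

Δ: Δ0=-1/3, Δ1=-1
row 1: diag=12, rhs=-4; c'=1/4, d'=-1/3
back: M1=-1/3
M: M0=0, M1=-1/3, M2=0
seg 0: a=2, c=M0/2=0, d=(M1−M0)/(6·3)=-1/54, b=Δ0−h0·(2M0+M1)/6=-1/6
seg 1: a=1, c=M1/2=-1/6, d=(M2−M1)/(6·3)=1/54, b=Δ1−h1·(2M1+M2)/6=-2/3
t_q=9/4 → seg 0, τ=9/4; S=2+-1/6·τ+0·τ²+-1/54·τ³=181/128

  seg 0: a=2 b=-1/6 c=0 d=-1/54
  seg 1: a=1 b=-2/3 c=-1/6 d=1/54
S(9/4) = 181/128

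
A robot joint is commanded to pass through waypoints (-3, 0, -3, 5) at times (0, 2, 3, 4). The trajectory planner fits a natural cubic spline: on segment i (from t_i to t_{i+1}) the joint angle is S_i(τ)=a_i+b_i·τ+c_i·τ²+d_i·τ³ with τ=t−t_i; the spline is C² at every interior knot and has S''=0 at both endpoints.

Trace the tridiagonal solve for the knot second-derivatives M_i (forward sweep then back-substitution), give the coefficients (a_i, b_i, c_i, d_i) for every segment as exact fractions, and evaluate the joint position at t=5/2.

Δ: Δ0=3/2, Δ1=-3, Δ2=8
row 1: diag=6, rhs=-27; c'=1/6, d'=-9/2
row 2: denom=4−1·1/6=23/6; d'=(66−1·-9/2)/(23/6)=423/23
back: M2=423/23
back: M1=-9/2−1/6·423/23=-174/23
M: M0=0, M1=-174/23, M2=423/23, M3=0
seg 0: a=-3, c=M0/2=0, d=(M1−M0)/(6·2)=-29/46, b=Δ0−h0·(2M0+M1)/6=185/46
seg 1: a=0, c=M1/2=-87/23, d=(M2−M1)/(6·1)=199/46, b=Δ1−h1·(2M1+M2)/6=-163/46
seg 2: a=-3, c=M2/2=423/46, d=(M3−M2)/(6·1)=-141/46, b=Δ2−h2·(2M2+M3)/6=43/23
t_q=5/2 → seg 1, τ=1/2; S=0+-163/46·τ+-87/23·τ²+199/46·τ³=-801/368

  seg 0: a=-3 b=185/46 c=0 d=-29/46
  seg 1: a=0 b=-163/46 c=-87/23 d=199/46
  seg 2: a=-3 b=43/23 c=423/46 d=-141/46
S(5/2) = -801/368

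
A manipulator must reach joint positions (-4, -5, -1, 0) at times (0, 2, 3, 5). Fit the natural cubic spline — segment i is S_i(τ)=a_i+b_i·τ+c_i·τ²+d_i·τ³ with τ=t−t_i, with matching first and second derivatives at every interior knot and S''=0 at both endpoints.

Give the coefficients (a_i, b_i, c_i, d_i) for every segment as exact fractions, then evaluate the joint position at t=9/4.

  seg 0: a=-4 b=-157/70 c=0 d=61/140
  seg 1: a=-5 b=209/70 c=183/70 d=-8/5
  seg 2: a=-1 b=239/70 c=-153/70 d=51/140
S(9/4) = -4609/1120

Δ: Δ0=-1/2, Δ1=4, Δ2=1/2
row 1: diag=6, rhs=27; c'=1/6, d'=9/2
row 2: denom=6−1·1/6=35/6; d'=(-21−1·9/2)/(35/6)=-153/35
back: M2=-153/35
back: M1=9/2−1/6·-153/35=183/35
M: M0=0, M1=183/35, M2=-153/35, M3=0
seg 0: a=-4, c=M0/2=0, d=(M1−M0)/(6·2)=61/140, b=Δ0−h0·(2M0+M1)/6=-157/70
seg 1: a=-5, c=M1/2=183/70, d=(M2−M1)/(6·1)=-8/5, b=Δ1−h1·(2M1+M2)/6=209/70
seg 2: a=-1, c=M2/2=-153/70, d=(M3−M2)/(6·2)=51/140, b=Δ2−h2·(2M2+M3)/6=239/70
t_q=9/4 → seg 1, τ=1/4; S=-5+209/70·τ+183/70·τ²+-8/5·τ³=-4609/1120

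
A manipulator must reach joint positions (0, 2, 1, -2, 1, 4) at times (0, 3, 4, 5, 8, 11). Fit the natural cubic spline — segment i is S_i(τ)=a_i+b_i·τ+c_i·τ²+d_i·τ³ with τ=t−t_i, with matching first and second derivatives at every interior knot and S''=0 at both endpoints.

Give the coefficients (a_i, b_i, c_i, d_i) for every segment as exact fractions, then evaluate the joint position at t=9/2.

Δ: Δ0=2/3, Δ1=-1, Δ2=-3, Δ3=1, Δ4=1
row 1: diag=8, rhs=-10; c'=1/8, d'=-5/4
row 2: denom=4−1·1/8=31/8; d'=(-12−1·-5/4)/(31/8)=-86/31
row 3: denom=8−1·8/31=240/31; d'=(24−1·-86/31)/(240/31)=83/24
row 4: denom=12−3·31/80=867/80; d'=(0−3·83/24)/(867/80)=-830/867
back: M4=-830/867
back: M3=83/24−31/80·-830/867=3320/867
back: M2=-86/31−8/31·3320/867=-3262/867
back: M1=-5/4−1/8·-3262/867=-676/867
M: M0=0, M1=-676/867, M2=-3262/867, M3=3320/867, M4=-830/867, M5=0
seg 0: a=0, c=M0/2=0, d=(M1−M0)/(6·3)=-338/7803, b=Δ0−h0·(2M0+M1)/6=916/867
seg 1: a=2, c=M1/2=-338/867, d=(M2−M1)/(6·1)=-431/867, b=Δ1−h1·(2M1+M2)/6=-98/867
seg 2: a=1, c=M2/2=-1631/867, d=(M3−M2)/(6·1)=1097/867, b=Δ2−h2·(2M2+M3)/6=-689/289
seg 3: a=-2, c=M3/2=1660/867, d=(M4−M3)/(6·3)=-2075/7803, b=Δ3−h3·(2M3+M4)/6=-2038/867
seg 4: a=1, c=M4/2=-415/867, d=(M5−M4)/(6·3)=415/7803, b=Δ4−h4·(2M4+M5)/6=1697/867
t_q=9/2 → seg 2, τ=1/2; S=1+-689/289·τ+-1631/867·τ²+1097/867·τ³=-3497/6936

  seg 0: a=0 b=916/867 c=0 d=-338/7803
  seg 1: a=2 b=-98/867 c=-338/867 d=-431/867
  seg 2: a=1 b=-689/289 c=-1631/867 d=1097/867
  seg 3: a=-2 b=-2038/867 c=1660/867 d=-2075/7803
  seg 4: a=1 b=1697/867 c=-415/867 d=415/7803
S(9/2) = -3497/6936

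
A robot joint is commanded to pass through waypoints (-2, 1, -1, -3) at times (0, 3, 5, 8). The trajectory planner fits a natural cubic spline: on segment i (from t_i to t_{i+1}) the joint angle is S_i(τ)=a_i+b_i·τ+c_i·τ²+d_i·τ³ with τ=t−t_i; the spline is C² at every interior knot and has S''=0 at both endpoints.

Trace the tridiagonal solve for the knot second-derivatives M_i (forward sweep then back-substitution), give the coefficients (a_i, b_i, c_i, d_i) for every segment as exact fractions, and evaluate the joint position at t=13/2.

  seg 0: a=-2 b=79/48 c=0 d=-31/432
  seg 1: a=1 b=-7/24 c=-31/48 d=7/48
  seg 2: a=-1 b=-9/8 c=11/48 d=-11/432
S(13/2) = -289/128

Δ: Δ0=1, Δ1=-1, Δ2=-2/3
row 1: diag=10, rhs=-12; c'=1/5, d'=-6/5
row 2: denom=10−2·1/5=48/5; d'=(2−2·-6/5)/(48/5)=11/24
back: M2=11/24
back: M1=-6/5−1/5·11/24=-31/24
M: M0=0, M1=-31/24, M2=11/24, M3=0
seg 0: a=-2, c=M0/2=0, d=(M1−M0)/(6·3)=-31/432, b=Δ0−h0·(2M0+M1)/6=79/48
seg 1: a=1, c=M1/2=-31/48, d=(M2−M1)/(6·2)=7/48, b=Δ1−h1·(2M1+M2)/6=-7/24
seg 2: a=-1, c=M2/2=11/48, d=(M3−M2)/(6·3)=-11/432, b=Δ2−h2·(2M2+M3)/6=-9/8
t_q=13/2 → seg 2, τ=3/2; S=-1+-9/8·τ+11/48·τ²+-11/432·τ³=-289/128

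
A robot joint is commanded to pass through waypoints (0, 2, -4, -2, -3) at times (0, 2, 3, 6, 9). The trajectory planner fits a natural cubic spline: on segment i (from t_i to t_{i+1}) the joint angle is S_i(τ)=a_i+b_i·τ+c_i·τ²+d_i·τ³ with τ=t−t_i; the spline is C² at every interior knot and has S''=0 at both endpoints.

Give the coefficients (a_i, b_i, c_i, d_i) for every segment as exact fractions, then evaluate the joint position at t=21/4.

  seg 0: a=0 b=947/255 c=0 d=-173/255
  seg 1: a=2 b=-1129/255 c=-346/85 d=637/255
  seg 2: a=-4 b=-1294/255 c=291/85 d=-77/153
  seg 3: a=-2 b=479/255 c=-94/85 d=94/765
S(21/4) = -20773/5440

Δ: Δ0=1, Δ1=-6, Δ2=2/3, Δ3=-1/3
row 1: diag=6, rhs=-42; c'=1/6, d'=-7
row 2: denom=8−1·1/6=47/6; d'=(40−1·-7)/(47/6)=6
row 3: denom=12−3·18/47=510/47; d'=(-6−3·6)/(510/47)=-188/85
back: M3=-188/85
back: M2=6−18/47·-188/85=582/85
back: M1=-7−1/6·582/85=-692/85
M: M0=0, M1=-692/85, M2=582/85, M3=-188/85, M4=0
seg 0: a=0, c=M0/2=0, d=(M1−M0)/(6·2)=-173/255, b=Δ0−h0·(2M0+M1)/6=947/255
seg 1: a=2, c=M1/2=-346/85, d=(M2−M1)/(6·1)=637/255, b=Δ1−h1·(2M1+M2)/6=-1129/255
seg 2: a=-4, c=M2/2=291/85, d=(M3−M2)/(6·3)=-77/153, b=Δ2−h2·(2M2+M3)/6=-1294/255
seg 3: a=-2, c=M3/2=-94/85, d=(M4−M3)/(6·3)=94/765, b=Δ3−h3·(2M3+M4)/6=479/255
t_q=21/4 → seg 2, τ=9/4; S=-4+-1294/255·τ+291/85·τ²+-77/153·τ³=-20773/5440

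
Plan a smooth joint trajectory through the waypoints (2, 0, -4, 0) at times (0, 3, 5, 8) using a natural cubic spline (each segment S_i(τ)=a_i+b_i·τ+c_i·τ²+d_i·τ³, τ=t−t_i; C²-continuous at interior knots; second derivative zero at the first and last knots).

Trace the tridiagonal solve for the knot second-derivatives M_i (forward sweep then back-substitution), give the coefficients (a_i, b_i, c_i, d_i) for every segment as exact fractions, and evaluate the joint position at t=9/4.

Δ: Δ0=-2/3, Δ1=-2, Δ2=4/3
row 1: diag=10, rhs=-8; c'=1/5, d'=-4/5
row 2: denom=10−2·1/5=48/5; d'=(20−2·-4/5)/(48/5)=9/4
back: M2=9/4
back: M1=-4/5−1/5·9/4=-5/4
M: M0=0, M1=-5/4, M2=9/4, M3=0
seg 0: a=2, c=M0/2=0, d=(M1−M0)/(6·3)=-5/72, b=Δ0−h0·(2M0+M1)/6=-1/24
seg 1: a=0, c=M1/2=-5/8, d=(M2−M1)/(6·2)=7/24, b=Δ1−h1·(2M1+M2)/6=-23/12
seg 2: a=-4, c=M2/2=9/8, d=(M3−M2)/(6·3)=-1/8, b=Δ2−h2·(2M2+M3)/6=-11/12
t_q=9/4 → seg 0, τ=9/4; S=2+-1/24·τ+0·τ²+-5/72·τ³=571/512

  seg 0: a=2 b=-1/24 c=0 d=-5/72
  seg 1: a=0 b=-23/12 c=-5/8 d=7/24
  seg 2: a=-4 b=-11/12 c=9/8 d=-1/8
S(9/4) = 571/512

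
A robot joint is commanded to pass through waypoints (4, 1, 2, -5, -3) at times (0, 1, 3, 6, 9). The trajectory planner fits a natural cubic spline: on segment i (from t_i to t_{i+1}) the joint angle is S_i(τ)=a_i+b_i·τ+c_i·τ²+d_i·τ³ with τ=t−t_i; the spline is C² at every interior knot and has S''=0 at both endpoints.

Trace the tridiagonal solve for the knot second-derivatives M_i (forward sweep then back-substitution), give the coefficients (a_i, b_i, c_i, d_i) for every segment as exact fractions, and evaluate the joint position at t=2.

  seg 0: a=4 b=-4657/1236 c=0 d=949/1236
  seg 1: a=1 b=-905/618 c=949/412 d=-1633/2472
  seg 2: a=2 b=-55/309 c=-171/103 d=97/309
  seg 3: a=-5 b=-514/309 c=120/103 d=-40/309
S(2) = 971/824

Δ: Δ0=-3, Δ1=1/2, Δ2=-7/3, Δ3=2/3
row 1: diag=6, rhs=21; c'=1/3, d'=7/2
row 2: denom=10−2·1/3=28/3; d'=(-17−2·7/2)/(28/3)=-18/7
row 3: denom=12−3·9/28=309/28; d'=(18−3·-18/7)/(309/28)=240/103
back: M3=240/103
back: M2=-18/7−9/28·240/103=-342/103
back: M1=7/2−1/3·-342/103=949/206
M: M0=0, M1=949/206, M2=-342/103, M3=240/103, M4=0
seg 0: a=4, c=M0/2=0, d=(M1−M0)/(6·1)=949/1236, b=Δ0−h0·(2M0+M1)/6=-4657/1236
seg 1: a=1, c=M1/2=949/412, d=(M2−M1)/(6·2)=-1633/2472, b=Δ1−h1·(2M1+M2)/6=-905/618
seg 2: a=2, c=M2/2=-171/103, d=(M3−M2)/(6·3)=97/309, b=Δ2−h2·(2M2+M3)/6=-55/309
seg 3: a=-5, c=M3/2=120/103, d=(M4−M3)/(6·3)=-40/309, b=Δ3−h3·(2M3+M4)/6=-514/309
t_q=2 → seg 1, τ=1; S=1+-905/618·τ+949/412·τ²+-1633/2472·τ³=971/824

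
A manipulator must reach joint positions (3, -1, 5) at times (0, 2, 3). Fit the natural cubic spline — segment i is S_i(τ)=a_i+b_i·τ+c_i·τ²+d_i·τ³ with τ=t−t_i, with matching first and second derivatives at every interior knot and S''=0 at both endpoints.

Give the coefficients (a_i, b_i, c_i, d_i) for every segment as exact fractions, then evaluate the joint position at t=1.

  seg 0: a=3 b=-14/3 c=0 d=2/3
  seg 1: a=-1 b=10/3 c=4 d=-4/3
S(1) = -1

Δ: Δ0=-2, Δ1=6
row 1: diag=6, rhs=48; c'=1/6, d'=8
back: M1=8
M: M0=0, M1=8, M2=0
seg 0: a=3, c=M0/2=0, d=(M1−M0)/(6·2)=2/3, b=Δ0−h0·(2M0+M1)/6=-14/3
seg 1: a=-1, c=M1/2=4, d=(M2−M1)/(6·1)=-4/3, b=Δ1−h1·(2M1+M2)/6=10/3
t_q=1 → seg 0, τ=1; S=3+-14/3·τ+0·τ²+2/3·τ³=-1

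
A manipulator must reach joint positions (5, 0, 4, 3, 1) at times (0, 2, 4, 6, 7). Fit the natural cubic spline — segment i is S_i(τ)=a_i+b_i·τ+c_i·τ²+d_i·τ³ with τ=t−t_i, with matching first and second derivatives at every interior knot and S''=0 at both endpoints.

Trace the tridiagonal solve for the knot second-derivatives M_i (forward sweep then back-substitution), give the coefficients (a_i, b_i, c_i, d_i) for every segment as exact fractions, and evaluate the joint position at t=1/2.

Δ: Δ0=-5/2, Δ1=2, Δ2=-1/2, Δ3=-2
row 1: diag=8, rhs=27; c'=1/4, d'=27/8
row 2: denom=8−2·1/4=15/2; d'=(-15−2·27/8)/(15/2)=-29/10
row 3: denom=6−2·4/15=82/15; d'=(-9−2·-29/10)/(82/15)=-24/41
back: M3=-24/41
back: M2=-29/10−4/15·-24/41=-225/82
back: M1=27/8−1/4·-225/82=333/82
M: M0=0, M1=333/82, M2=-225/82, M3=-24/41, M4=0
seg 0: a=5, c=M0/2=0, d=(M1−M0)/(6·2)=111/328, b=Δ0−h0·(2M0+M1)/6=-158/41
seg 1: a=0, c=M1/2=333/164, d=(M2−M1)/(6·2)=-93/164, b=Δ1−h1·(2M1+M2)/6=17/82
seg 2: a=4, c=M2/2=-225/164, d=(M3−M2)/(6·2)=59/328, b=Δ2−h2·(2M2+M3)/6=125/82
seg 3: a=3, c=M3/2=-12/41, d=(M4−M3)/(6·1)=4/41, b=Δ3−h3·(2M3+M4)/6=-74/41
t_q=1/2 → seg 0, τ=1/2; S=5+-158/41·τ+0·τ²+111/328·τ³=8175/2624

  seg 0: a=5 b=-158/41 c=0 d=111/328
  seg 1: a=0 b=17/82 c=333/164 d=-93/164
  seg 2: a=4 b=125/82 c=-225/164 d=59/328
  seg 3: a=3 b=-74/41 c=-12/41 d=4/41
S(1/2) = 8175/2624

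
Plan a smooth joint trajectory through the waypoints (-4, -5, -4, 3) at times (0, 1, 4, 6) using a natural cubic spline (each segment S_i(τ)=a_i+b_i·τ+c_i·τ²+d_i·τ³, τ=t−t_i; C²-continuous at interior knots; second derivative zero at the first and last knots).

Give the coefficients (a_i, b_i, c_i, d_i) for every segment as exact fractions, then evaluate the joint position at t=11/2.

Δ: Δ0=-1, Δ1=1/3, Δ2=7/2
row 1: diag=8, rhs=8; c'=3/8, d'=1
row 2: denom=10−3·3/8=71/8; d'=(19−3·1)/(71/8)=128/71
back: M2=128/71
back: M1=1−3/8·128/71=23/71
M: M0=0, M1=23/71, M2=128/71, M3=0
seg 0: a=-4, c=M0/2=0, d=(M1−M0)/(6·1)=23/426, b=Δ0−h0·(2M0+M1)/6=-449/426
seg 1: a=-5, c=M1/2=23/142, d=(M2−M1)/(6·3)=35/426, b=Δ1−h1·(2M1+M2)/6=-190/213
seg 2: a=-4, c=M2/2=64/71, d=(M3−M2)/(6·2)=-32/213, b=Δ2−h2·(2M2+M3)/6=979/426
t_q=11/2 → seg 2, τ=3/2; S=-4+979/426·τ+64/71·τ²+-32/213·τ³=275/284

  seg 0: a=-4 b=-449/426 c=0 d=23/426
  seg 1: a=-5 b=-190/213 c=23/142 d=35/426
  seg 2: a=-4 b=979/426 c=64/71 d=-32/213
S(11/2) = 275/284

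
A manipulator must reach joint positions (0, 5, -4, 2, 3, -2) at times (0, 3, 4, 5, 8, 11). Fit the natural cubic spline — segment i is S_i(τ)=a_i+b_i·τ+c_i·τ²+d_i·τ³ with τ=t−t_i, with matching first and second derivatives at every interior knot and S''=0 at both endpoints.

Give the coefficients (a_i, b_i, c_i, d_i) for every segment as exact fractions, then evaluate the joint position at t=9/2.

  seg 0: a=0 b=2132/289 c=0 d=-4951/7803
  seg 1: a=5 b=-2819/289 c=-4951/867 d=5605/867
  seg 2: a=-4 b=-1544/867 c=11864/867 d=-1706/289
  seg 3: a=2 b=6830/867 c=-3490/867 d=3929/7803
  seg 4: a=3 b=-2323/867 c=439/867 d=-439/7803
S(9/2) = -7655/3468

Δ: Δ0=5/3, Δ1=-9, Δ2=6, Δ3=1/3, Δ4=-5/3
row 1: diag=8, rhs=-64; c'=1/8, d'=-8
row 2: denom=4−1·1/8=31/8; d'=(90−1·-8)/(31/8)=784/31
row 3: denom=8−1·8/31=240/31; d'=(-34−1·784/31)/(240/31)=-919/120
row 4: denom=12−3·31/80=867/80; d'=(-12−3·-919/120)/(867/80)=878/867
back: M4=878/867
back: M3=-919/120−31/80·878/867=-6980/867
back: M2=784/31−8/31·-6980/867=23728/867
back: M1=-8−1/8·23728/867=-9902/867
M: M0=0, M1=-9902/867, M2=23728/867, M3=-6980/867, M4=878/867, M5=0
seg 0: a=0, c=M0/2=0, d=(M1−M0)/(6·3)=-4951/7803, b=Δ0−h0·(2M0+M1)/6=2132/289
seg 1: a=5, c=M1/2=-4951/867, d=(M2−M1)/(6·1)=5605/867, b=Δ1−h1·(2M1+M2)/6=-2819/289
seg 2: a=-4, c=M2/2=11864/867, d=(M3−M2)/(6·1)=-1706/289, b=Δ2−h2·(2M2+M3)/6=-1544/867
seg 3: a=2, c=M3/2=-3490/867, d=(M4−M3)/(6·3)=3929/7803, b=Δ3−h3·(2M3+M4)/6=6830/867
seg 4: a=3, c=M4/2=439/867, d=(M5−M4)/(6·3)=-439/7803, b=Δ4−h4·(2M4+M5)/6=-2323/867
t_q=9/2 → seg 2, τ=1/2; S=-4+-1544/867·τ+11864/867·τ²+-1706/289·τ³=-7655/3468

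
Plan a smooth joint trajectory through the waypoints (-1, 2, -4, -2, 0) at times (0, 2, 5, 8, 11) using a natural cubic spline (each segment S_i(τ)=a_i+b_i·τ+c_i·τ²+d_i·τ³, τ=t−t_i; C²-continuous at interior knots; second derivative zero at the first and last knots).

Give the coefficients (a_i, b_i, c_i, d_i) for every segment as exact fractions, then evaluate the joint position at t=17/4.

  seg 0: a=-1 b=500/207 c=0 d=-379/1656
  seg 1: a=2 b=-137/414 c=-379/276 d=2029/7452
  seg 2: a=-4 b=-1009/828 c=223/207 d=-1115/7452
  seg 3: a=-2 b=499/414 c=-223/828 d=223/7452
S(17/4) = -15279/5888

Δ: Δ0=3/2, Δ1=-2, Δ2=2/3, Δ3=2/3
row 1: diag=10, rhs=-21; c'=3/10, d'=-21/10
row 2: denom=12−3·3/10=111/10; d'=(16−3·-21/10)/(111/10)=223/111
row 3: denom=12−3·10/37=414/37; d'=(0−3·223/111)/(414/37)=-223/414
back: M3=-223/414
back: M2=223/111−10/37·-223/414=446/207
back: M1=-21/10−3/10·446/207=-379/138
M: M0=0, M1=-379/138, M2=446/207, M3=-223/414, M4=0
seg 0: a=-1, c=M0/2=0, d=(M1−M0)/(6·2)=-379/1656, b=Δ0−h0·(2M0+M1)/6=500/207
seg 1: a=2, c=M1/2=-379/276, d=(M2−M1)/(6·3)=2029/7452, b=Δ1−h1·(2M1+M2)/6=-137/414
seg 2: a=-4, c=M2/2=223/207, d=(M3−M2)/(6·3)=-1115/7452, b=Δ2−h2·(2M2+M3)/6=-1009/828
seg 3: a=-2, c=M3/2=-223/828, d=(M4−M3)/(6·3)=223/7452, b=Δ3−h3·(2M3+M4)/6=499/414
t_q=17/4 → seg 1, τ=9/4; S=2+-137/414·τ+-379/276·τ²+2029/7452·τ³=-15279/5888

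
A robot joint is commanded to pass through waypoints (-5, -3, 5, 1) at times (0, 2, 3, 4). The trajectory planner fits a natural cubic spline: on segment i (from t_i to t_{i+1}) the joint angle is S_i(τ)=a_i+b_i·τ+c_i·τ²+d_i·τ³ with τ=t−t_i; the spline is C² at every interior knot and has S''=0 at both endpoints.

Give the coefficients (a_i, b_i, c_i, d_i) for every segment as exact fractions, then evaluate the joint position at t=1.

  seg 0: a=-5 b=-57/23 c=0 d=20/23
  seg 1: a=-3 b=183/23 c=120/23 d=-119/23
  seg 2: a=5 b=66/23 c=-237/23 d=79/23
S(1) = -152/23

Δ: Δ0=1, Δ1=8, Δ2=-4
row 1: diag=6, rhs=42; c'=1/6, d'=7
row 2: denom=4−1·1/6=23/6; d'=(-72−1·7)/(23/6)=-474/23
back: M2=-474/23
back: M1=7−1/6·-474/23=240/23
M: M0=0, M1=240/23, M2=-474/23, M3=0
seg 0: a=-5, c=M0/2=0, d=(M1−M0)/(6·2)=20/23, b=Δ0−h0·(2M0+M1)/6=-57/23
seg 1: a=-3, c=M1/2=120/23, d=(M2−M1)/(6·1)=-119/23, b=Δ1−h1·(2M1+M2)/6=183/23
seg 2: a=5, c=M2/2=-237/23, d=(M3−M2)/(6·1)=79/23, b=Δ2−h2·(2M2+M3)/6=66/23
t_q=1 → seg 0, τ=1; S=-5+-57/23·τ+0·τ²+20/23·τ³=-152/23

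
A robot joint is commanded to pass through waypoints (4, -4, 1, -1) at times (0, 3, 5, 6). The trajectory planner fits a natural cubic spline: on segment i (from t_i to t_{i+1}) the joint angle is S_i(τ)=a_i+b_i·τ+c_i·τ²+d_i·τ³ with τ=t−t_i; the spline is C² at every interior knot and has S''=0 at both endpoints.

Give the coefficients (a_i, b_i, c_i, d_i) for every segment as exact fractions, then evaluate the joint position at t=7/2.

Δ: Δ0=-8/3, Δ1=5/2, Δ2=-2
row 1: diag=10, rhs=31; c'=1/5, d'=31/10
row 2: denom=6−2·1/5=28/5; d'=(-27−2·31/10)/(28/5)=-83/14
back: M2=-83/14
back: M1=31/10−1/5·-83/14=30/7
M: M0=0, M1=30/7, M2=-83/14, M3=0
seg 0: a=4, c=M0/2=0, d=(M1−M0)/(6·3)=5/21, b=Δ0−h0·(2M0+M1)/6=-101/21
seg 1: a=-4, c=M1/2=15/7, d=(M2−M1)/(6·2)=-143/168, b=Δ1−h1·(2M1+M2)/6=34/21
seg 2: a=1, c=M2/2=-83/28, d=(M3−M2)/(6·1)=83/84, b=Δ2−h2·(2M2+M3)/6=-1/42
t_q=7/2 → seg 1, τ=1/2; S=-4+34/21·τ+15/7·τ²+-143/168·τ³=-1237/448

  seg 0: a=4 b=-101/21 c=0 d=5/21
  seg 1: a=-4 b=34/21 c=15/7 d=-143/168
  seg 2: a=1 b=-1/42 c=-83/28 d=83/84
S(7/2) = -1237/448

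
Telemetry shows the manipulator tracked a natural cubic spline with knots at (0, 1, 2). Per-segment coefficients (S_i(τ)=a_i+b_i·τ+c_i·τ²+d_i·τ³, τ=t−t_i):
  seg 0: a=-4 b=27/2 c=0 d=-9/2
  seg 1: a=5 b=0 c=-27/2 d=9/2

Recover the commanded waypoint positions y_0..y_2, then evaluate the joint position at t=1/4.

y_0=-4 y_1=5 y_2=-4
S(1/4) = -89/128

y_0 = S_0(0) = a_0 = -4
y_1 = S_1(0) = a_1 = 5
y_2 = S_1(1) = -4
t_q=1/4 is in segment 0 (τ=1/4); S_0(τ)=-89/128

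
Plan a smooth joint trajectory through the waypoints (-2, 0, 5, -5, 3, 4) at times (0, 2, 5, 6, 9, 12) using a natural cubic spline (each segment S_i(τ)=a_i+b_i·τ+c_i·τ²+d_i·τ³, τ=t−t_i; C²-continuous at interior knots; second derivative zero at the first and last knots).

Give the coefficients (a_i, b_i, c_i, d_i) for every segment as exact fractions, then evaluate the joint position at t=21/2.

  seg 0: a=-2 b=-211/673 c=0 d=221/673
  seg 1: a=0 b=2441/673 c=1326/673 d=-15892/18171
  seg 2: a=5 b=-5495/673 c=-11914/2019 d=8209/2019
  seg 3: a=-5 b=-15686/2019 c=12713/2019 d=-17069/18171
  seg 4: a=3 b=9385/2019 c=-1452/673 d=484/2019
S(21/2) = 3989/673

Δ: Δ0=1, Δ1=5/3, Δ2=-10, Δ3=8/3, Δ4=1/3
row 1: diag=10, rhs=4; c'=3/10, d'=2/5
row 2: denom=8−3·3/10=71/10; d'=(-70−3·2/5)/(71/10)=-712/71
row 3: denom=8−1·10/71=558/71; d'=(76−1·-712/71)/(558/71)=1018/93
row 4: denom=12−3·71/186=673/62; d'=(-14−3·1018/93)/(673/62)=-2904/673
back: M4=-2904/673
back: M3=1018/93−71/186·-2904/673=25426/2019
back: M2=-712/71−10/71·25426/2019=-23828/2019
back: M1=2/5−3/10·-23828/2019=2652/673
M: M0=0, M1=2652/673, M2=-23828/2019, M3=25426/2019, M4=-2904/673, M5=0
seg 0: a=-2, c=M0/2=0, d=(M1−M0)/(6·2)=221/673, b=Δ0−h0·(2M0+M1)/6=-211/673
seg 1: a=0, c=M1/2=1326/673, d=(M2−M1)/(6·3)=-15892/18171, b=Δ1−h1·(2M1+M2)/6=2441/673
seg 2: a=5, c=M2/2=-11914/2019, d=(M3−M2)/(6·1)=8209/2019, b=Δ2−h2·(2M2+M3)/6=-5495/673
seg 3: a=-5, c=M3/2=12713/2019, d=(M4−M3)/(6·3)=-17069/18171, b=Δ3−h3·(2M3+M4)/6=-15686/2019
seg 4: a=3, c=M4/2=-1452/673, d=(M5−M4)/(6·3)=484/2019, b=Δ4−h4·(2M4+M5)/6=9385/2019
t_q=21/2 → seg 4, τ=3/2; S=3+9385/2019·τ+-1452/673·τ²+484/2019·τ³=3989/673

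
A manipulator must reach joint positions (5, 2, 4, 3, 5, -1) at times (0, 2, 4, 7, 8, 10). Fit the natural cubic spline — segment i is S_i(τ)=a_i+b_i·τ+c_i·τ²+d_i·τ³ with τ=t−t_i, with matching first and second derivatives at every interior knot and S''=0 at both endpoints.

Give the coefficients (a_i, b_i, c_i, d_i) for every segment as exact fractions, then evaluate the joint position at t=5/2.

Δ: Δ0=-3/2, Δ1=1, Δ2=-1/3, Δ3=2, Δ4=-3
row 1: diag=8, rhs=15; c'=1/4, d'=15/8
row 2: denom=10−2·1/4=19/2; d'=(-8−2·15/8)/(19/2)=-47/38
row 3: denom=8−3·6/19=134/19; d'=(14−3·-47/38)/(134/19)=673/268
row 4: denom=6−1·19/134=785/134; d'=(-30−1·673/268)/(785/134)=-8713/1570
back: M4=-8713/1570
back: M3=673/268−19/134·-8713/1570=2589/785
back: M2=-47/38−6/19·2589/785=-3577/1570
back: M1=15/8−1/4·-3577/1570=1919/785
M: M0=0, M1=1919/785, M2=-3577/1570, M3=2589/785, M4=-8713/1570, M5=0
seg 0: a=5, c=M0/2=0, d=(M1−M0)/(6·2)=1919/9420, b=Δ0−h0·(2M0+M1)/6=-10903/4710
seg 1: a=2, c=M1/2=1919/1570, d=(M2−M1)/(6·2)=-1483/3768, b=Δ1−h1·(2M1+M2)/6=611/4710
seg 2: a=4, c=M2/2=-3577/3140, d=(M3−M2)/(6·3)=1751/5652, b=Δ2−h2·(2M2+M3)/6=697/2355
seg 3: a=3, c=M3/2=2589/1570, d=(M4−M3)/(6·1)=-13891/9420, b=Δ3−h3·(2M3+M4)/6=17197/9420
seg 4: a=5, c=M4/2=-8713/3140, d=(M5−M4)/(6·2)=8713/18840, b=Δ4−h4·(2M4+M5)/6=1648/2355
t_q=5/2 → seg 1, τ=1/2; S=2+611/4710·τ+1919/1570·τ²+-1483/3768·τ³=116619/50240

  seg 0: a=5 b=-10903/4710 c=0 d=1919/9420
  seg 1: a=2 b=611/4710 c=1919/1570 d=-1483/3768
  seg 2: a=4 b=697/2355 c=-3577/3140 d=1751/5652
  seg 3: a=3 b=17197/9420 c=2589/1570 d=-13891/9420
  seg 4: a=5 b=1648/2355 c=-8713/3140 d=8713/18840
S(5/2) = 116619/50240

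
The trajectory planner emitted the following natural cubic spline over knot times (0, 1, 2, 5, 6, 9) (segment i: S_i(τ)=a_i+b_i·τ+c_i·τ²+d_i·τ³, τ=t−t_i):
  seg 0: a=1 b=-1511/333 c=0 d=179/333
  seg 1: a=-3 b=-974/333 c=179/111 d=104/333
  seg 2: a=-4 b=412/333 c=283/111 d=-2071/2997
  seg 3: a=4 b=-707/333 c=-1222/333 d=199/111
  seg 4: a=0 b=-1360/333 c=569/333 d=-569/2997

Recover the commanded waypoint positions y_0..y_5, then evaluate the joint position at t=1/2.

y_0=1 y_1=-3 y_2=-4 y_3=4 y_4=0 y_5=-2
S(1/2) = -1067/888

y_0 = S_0(0) = a_0 = 1
y_1 = S_1(0) = a_1 = -3
y_2 = S_2(0) = a_2 = -4
y_3 = S_3(0) = a_3 = 4
y_4 = S_4(0) = a_4 = 0
y_5 = S_4(3) = -2
t_q=1/2 is in segment 0 (τ=1/2); S_0(τ)=-1067/888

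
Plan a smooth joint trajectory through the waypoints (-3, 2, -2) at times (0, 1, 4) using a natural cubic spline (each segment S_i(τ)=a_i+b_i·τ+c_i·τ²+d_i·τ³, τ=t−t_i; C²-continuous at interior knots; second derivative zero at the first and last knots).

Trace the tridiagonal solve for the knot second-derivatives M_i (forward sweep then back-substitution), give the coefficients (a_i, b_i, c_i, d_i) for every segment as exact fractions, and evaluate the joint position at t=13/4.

Δ: Δ0=5, Δ1=-4/3
row 1: diag=8, rhs=-38; c'=3/8, d'=-19/4
back: M1=-19/4
M: M0=0, M1=-19/4, M2=0
seg 0: a=-3, c=M0/2=0, d=(M1−M0)/(6·1)=-19/24, b=Δ0−h0·(2M0+M1)/6=139/24
seg 1: a=2, c=M1/2=-19/8, d=(M2−M1)/(6·3)=19/72, b=Δ1−h1·(2M1+M2)/6=41/12
t_q=13/4 → seg 1, τ=9/4; S=2+41/12·τ+-19/8·τ²+19/72·τ³=343/512

  seg 0: a=-3 b=139/24 c=0 d=-19/24
  seg 1: a=2 b=41/12 c=-19/8 d=19/72
S(13/4) = 343/512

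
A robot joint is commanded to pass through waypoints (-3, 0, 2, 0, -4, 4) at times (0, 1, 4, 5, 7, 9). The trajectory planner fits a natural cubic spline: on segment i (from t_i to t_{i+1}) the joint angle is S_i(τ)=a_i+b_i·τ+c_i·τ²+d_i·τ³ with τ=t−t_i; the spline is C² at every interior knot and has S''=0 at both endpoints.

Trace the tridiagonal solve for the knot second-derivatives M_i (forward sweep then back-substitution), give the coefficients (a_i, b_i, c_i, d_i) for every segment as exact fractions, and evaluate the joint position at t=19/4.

  seg 0: a=-3 b=5666/1767 c=0 d=-365/1767
  seg 1: a=0 b=4571/1767 c=-365/589 d=-4/589
  seg 2: a=2 b=-2323/1767 c=-401/589 d=-8/1767
  seg 3: a=0 b=-4753/1767 c=-409/589 d=3673/7068
  seg 4: a=-4 b=1358/1767 c=2855/1178 d=-2855/7068
S(19/4) = 5929/9424

Δ: Δ0=3, Δ1=2/3, Δ2=-2, Δ3=-2, Δ4=4
row 1: diag=8, rhs=-14; c'=3/8, d'=-7/4
row 2: denom=8−3·3/8=55/8; d'=(-16−3·-7/4)/(55/8)=-86/55
row 3: denom=6−1·8/55=322/55; d'=(0−1·-86/55)/(322/55)=43/161
row 4: denom=8−2·55/161=1178/161; d'=(36−2·43/161)/(1178/161)=2855/589
back: M4=2855/589
back: M3=43/161−55/161·2855/589=-818/589
back: M2=-86/55−8/55·-818/589=-802/589
back: M1=-7/4−3/8·-802/589=-730/589
M: M0=0, M1=-730/589, M2=-802/589, M3=-818/589, M4=2855/589, M5=0
seg 0: a=-3, c=M0/2=0, d=(M1−M0)/(6·1)=-365/1767, b=Δ0−h0·(2M0+M1)/6=5666/1767
seg 1: a=0, c=M1/2=-365/589, d=(M2−M1)/(6·3)=-4/589, b=Δ1−h1·(2M1+M2)/6=4571/1767
seg 2: a=2, c=M2/2=-401/589, d=(M3−M2)/(6·1)=-8/1767, b=Δ2−h2·(2M2+M3)/6=-2323/1767
seg 3: a=0, c=M3/2=-409/589, d=(M4−M3)/(6·2)=3673/7068, b=Δ3−h3·(2M3+M4)/6=-4753/1767
seg 4: a=-4, c=M4/2=2855/1178, d=(M5−M4)/(6·2)=-2855/7068, b=Δ4−h4·(2M4+M5)/6=1358/1767
t_q=19/4 → seg 2, τ=3/4; S=2+-2323/1767·τ+-401/589·τ²+-8/1767·τ³=5929/9424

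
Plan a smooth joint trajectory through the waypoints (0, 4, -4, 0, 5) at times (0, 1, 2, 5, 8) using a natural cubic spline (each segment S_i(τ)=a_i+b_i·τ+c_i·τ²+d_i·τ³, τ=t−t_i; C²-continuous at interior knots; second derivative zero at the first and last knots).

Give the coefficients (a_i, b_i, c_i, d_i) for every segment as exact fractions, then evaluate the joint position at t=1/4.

Δ: Δ0=4, Δ1=-8, Δ2=4/3, Δ3=5/3
row 1: diag=4, rhs=-72; c'=1/4, d'=-18
row 2: denom=8−1·1/4=31/4; d'=(56−1·-18)/(31/4)=296/31
row 3: denom=12−3·12/31=336/31; d'=(2−3·296/31)/(336/31)=-59/24
back: M3=-59/24
back: M2=296/31−12/31·-59/24=21/2
back: M1=-18−1/4·21/2=-165/8
M: M0=0, M1=-165/8, M2=21/2, M3=-59/24, M4=0
seg 0: a=0, c=M0/2=0, d=(M1−M0)/(6·1)=-55/16, b=Δ0−h0·(2M0+M1)/6=119/16
seg 1: a=4, c=M1/2=-165/16, d=(M2−M1)/(6·1)=83/16, b=Δ1−h1·(2M1+M2)/6=-23/8
seg 2: a=-4, c=M2/2=21/4, d=(M3−M2)/(6·3)=-311/432, b=Δ2−h2·(2M2+M3)/6=-127/16
seg 3: a=0, c=M3/2=-59/48, d=(M4−M3)/(6·3)=59/432, b=Δ3−h3·(2M3+M4)/6=33/8
t_q=1/4 → seg 0, τ=1/4; S=0+119/16·τ+0·τ²+-55/16·τ³=1849/1024

  seg 0: a=0 b=119/16 c=0 d=-55/16
  seg 1: a=4 b=-23/8 c=-165/16 d=83/16
  seg 2: a=-4 b=-127/16 c=21/4 d=-311/432
  seg 3: a=0 b=33/8 c=-59/48 d=59/432
S(1/4) = 1849/1024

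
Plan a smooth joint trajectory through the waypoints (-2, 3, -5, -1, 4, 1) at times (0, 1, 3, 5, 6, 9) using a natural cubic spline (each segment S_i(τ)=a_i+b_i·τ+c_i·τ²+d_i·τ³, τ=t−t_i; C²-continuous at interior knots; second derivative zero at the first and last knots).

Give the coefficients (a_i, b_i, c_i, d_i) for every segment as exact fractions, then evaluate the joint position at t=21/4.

  seg 0: a=-2 b=3230/469 c=0 d=-885/469
  seg 1: a=3 b=575/469 c=-2655/469 d=2859/1876
  seg 2: a=-5 b=-1468/469 c=3267/938 d=-123/268
  seg 3: a=-1 b=2483/469 c=342/469 d=-480/469
  seg 4: a=4 b=1727/469 c=-1098/469 d=122/469
S(21/4) = 1325/3752

Δ: Δ0=5, Δ1=-4, Δ2=2, Δ3=5, Δ4=-1
row 1: diag=6, rhs=-54; c'=1/3, d'=-9
row 2: denom=8−2·1/3=22/3; d'=(36−2·-9)/(22/3)=81/11
row 3: denom=6−2·3/11=60/11; d'=(18−2·81/11)/(60/11)=3/5
row 4: denom=8−1·11/60=469/60; d'=(-36−1·3/5)/(469/60)=-2196/469
back: M4=-2196/469
back: M3=3/5−11/60·-2196/469=684/469
back: M2=81/11−3/11·684/469=3267/469
back: M1=-9−1/3·3267/469=-5310/469
M: M0=0, M1=-5310/469, M2=3267/469, M3=684/469, M4=-2196/469, M5=0
seg 0: a=-2, c=M0/2=0, d=(M1−M0)/(6·1)=-885/469, b=Δ0−h0·(2M0+M1)/6=3230/469
seg 1: a=3, c=M1/2=-2655/469, d=(M2−M1)/(6·2)=2859/1876, b=Δ1−h1·(2M1+M2)/6=575/469
seg 2: a=-5, c=M2/2=3267/938, d=(M3−M2)/(6·2)=-123/268, b=Δ2−h2·(2M2+M3)/6=-1468/469
seg 3: a=-1, c=M3/2=342/469, d=(M4−M3)/(6·1)=-480/469, b=Δ3−h3·(2M3+M4)/6=2483/469
seg 4: a=4, c=M4/2=-1098/469, d=(M5−M4)/(6·3)=122/469, b=Δ4−h4·(2M4+M5)/6=1727/469
t_q=21/4 → seg 3, τ=1/4; S=-1+2483/469·τ+342/469·τ²+-480/469·τ³=1325/3752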